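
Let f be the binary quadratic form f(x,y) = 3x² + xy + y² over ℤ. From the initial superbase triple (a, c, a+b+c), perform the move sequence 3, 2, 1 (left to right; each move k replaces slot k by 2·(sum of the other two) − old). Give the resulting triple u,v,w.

start (3,1,5) = (f(1,0),f(0,1),f(1,1))
replace slot 3: 2·(3+1) − 5 = 3 → (3,1,3)
replace slot 2: 2·(3+3) − 1 = 11 → (3,11,3)
replace slot 1: 2·(11+3) − 3 = 25 → (25,11,3)

25,11,3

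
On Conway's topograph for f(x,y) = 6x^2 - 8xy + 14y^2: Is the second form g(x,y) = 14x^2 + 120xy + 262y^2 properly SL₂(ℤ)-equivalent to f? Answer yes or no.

D₁ = -272, D₂ = -272
f: translate: b→4 (≡-8 mod 12), so (6,-8,14)→(6,4,12)
f: reduced (well bottom): (6,4,12) with a≤c, −a<b≤a
g: translate: b→8 (≡120 mod 28), so (14,120,262)→(14,8,6)
g: flip: (14,8,6)→(6,-8,14)
g: translate: b→4 (≡-8 mod 12), so (6,-8,14)→(6,4,12)
g: reduced (well bottom): (6,4,12) with a≤c, −a<b≤a
reduced forms (6, 4, 12) vs (6, 4, 12) ⇒ equivalent

yes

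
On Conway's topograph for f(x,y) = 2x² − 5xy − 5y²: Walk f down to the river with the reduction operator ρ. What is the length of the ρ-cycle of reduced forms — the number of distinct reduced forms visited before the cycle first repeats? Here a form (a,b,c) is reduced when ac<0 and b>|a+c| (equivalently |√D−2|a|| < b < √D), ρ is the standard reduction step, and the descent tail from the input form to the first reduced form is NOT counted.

D = 65, ⌊√D⌋ = 8
descent: ρ → (-5,5,2)  [lands on river]
river: ρ → (2,7,-2)
river: ρ → (-2,5,5)
river: ρ → (5,5,-2)
river: ρ → (-2,7,2)
river: ρ → (2,5,-5)
ρ-cycle length = 6 (tail of 1 descent step not counted)

6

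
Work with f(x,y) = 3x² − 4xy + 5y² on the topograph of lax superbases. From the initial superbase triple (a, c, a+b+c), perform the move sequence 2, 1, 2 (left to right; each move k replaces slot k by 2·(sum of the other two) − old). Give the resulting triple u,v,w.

start (3,5,4) = (f(1,0),f(0,1),f(1,1))
replace slot 2: 2·(3+4) − 5 = 9 → (3,9,4)
replace slot 1: 2·(9+4) − 3 = 23 → (23,9,4)
replace slot 2: 2·(23+4) − 9 = 45 → (23,45,4)

23,45,4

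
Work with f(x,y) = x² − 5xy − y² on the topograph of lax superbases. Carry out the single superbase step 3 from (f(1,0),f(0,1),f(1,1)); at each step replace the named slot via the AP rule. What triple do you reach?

start (1,-1,-5) = (f(1,0),f(0,1),f(1,1))
replace slot 3: 2·(1+(-1)) − (-5) = 5 → (1,-1,5)

1,-1,5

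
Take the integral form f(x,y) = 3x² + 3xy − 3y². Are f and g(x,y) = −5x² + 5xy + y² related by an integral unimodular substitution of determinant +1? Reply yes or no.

D₁ = 45, D₂ = 45
river cycle of f (length 2): (-3, 3, 3), (3, 3, -3)
river cycle of g (length 2): (1, 5, -5), (-5, 5, 1)
cycles differ ⇒ inequivalent

no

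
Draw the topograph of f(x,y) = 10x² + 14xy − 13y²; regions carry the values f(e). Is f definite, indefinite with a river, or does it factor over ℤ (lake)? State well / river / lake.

D = b²−4ac = 14² − 4·10·(-13) = 716
D > 0 non-square ⇒ indefinite ⇒ periodic river

river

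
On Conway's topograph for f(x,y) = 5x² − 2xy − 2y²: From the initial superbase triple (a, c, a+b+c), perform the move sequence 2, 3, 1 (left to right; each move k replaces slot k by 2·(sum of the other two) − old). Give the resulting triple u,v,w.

start (5,-2,1) = (f(1,0),f(0,1),f(1,1))
replace slot 2: 2·(5+1) − (-2) = 14 → (5,14,1)
replace slot 3: 2·(5+14) − 1 = 37 → (5,14,37)
replace slot 1: 2·(14+37) − 5 = 97 → (97,14,37)

97,14,37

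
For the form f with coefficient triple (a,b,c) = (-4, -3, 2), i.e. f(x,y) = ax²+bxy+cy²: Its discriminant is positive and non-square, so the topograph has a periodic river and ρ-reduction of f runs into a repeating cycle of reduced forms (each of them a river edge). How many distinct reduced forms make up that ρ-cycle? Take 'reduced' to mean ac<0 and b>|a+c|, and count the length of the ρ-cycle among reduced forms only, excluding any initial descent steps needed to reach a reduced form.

D = 41, ⌊√D⌋ = 6
descent: ρ → (2,3,-4)  [lands on river]
river: ρ → (-4,5,1)
river: ρ → (1,5,-4)
river: ρ → (-4,3,2)
river: ρ → (2,5,-2)
river: ρ → (-2,3,4)
river: ρ → (4,5,-1)
river: ρ → (-1,5,4)
river: ρ → (4,3,-2)
river: ρ → (-2,5,2)
ρ-cycle length = 10 (tail of 1 descent step not counted)

10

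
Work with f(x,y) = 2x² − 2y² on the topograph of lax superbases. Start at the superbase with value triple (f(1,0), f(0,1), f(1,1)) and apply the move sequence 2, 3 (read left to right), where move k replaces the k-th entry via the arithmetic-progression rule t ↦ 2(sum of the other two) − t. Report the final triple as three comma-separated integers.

start (2,-2,0) = (f(1,0),f(0,1),f(1,1))
replace slot 2: 2·(2+0) − (-2) = 6 → (2,6,0)
replace slot 3: 2·(2+6) − 0 = 16 → (2,6,16)

2,6,16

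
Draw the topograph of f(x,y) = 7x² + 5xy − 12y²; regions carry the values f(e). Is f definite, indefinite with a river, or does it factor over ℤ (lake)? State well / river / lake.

D = b²−4ac = 5² − 4·7·(-12) = 361
D = 19² is a perfect square ⇒ form factors over ℤ ⇒ lakes

lake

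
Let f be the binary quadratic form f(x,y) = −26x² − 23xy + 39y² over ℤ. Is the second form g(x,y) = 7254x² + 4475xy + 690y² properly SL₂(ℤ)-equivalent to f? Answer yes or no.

D₁ = 4585, D₂ = 4585
river cycle of f (length 48): (39, 23, -26), (-26, 29, 36), (36, 43, -19), (-19, 33, 46), (46, 59, -6), (-6, 61, 36), (36, 11, -31), (-31, 51, 16), (16, 45, -40), (-40, 35, 21), … (38 more)
river cycle of g (length 48): (39, 23, -26), (-26, 29, 36), (36, 43, -19), (-19, 33, 46), (46, 59, -6), (-6, 61, 36), (36, 11, -31), (-31, 51, 16), (16, 45, -40), (-40, 35, 21), … (38 more)
cycles coincide ⇒ equivalent

yes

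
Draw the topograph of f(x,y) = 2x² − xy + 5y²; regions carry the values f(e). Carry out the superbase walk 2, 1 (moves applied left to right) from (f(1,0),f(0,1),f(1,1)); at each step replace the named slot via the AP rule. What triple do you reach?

start (2,5,6) = (f(1,0),f(0,1),f(1,1))
replace slot 2: 2·(2+6) − 5 = 11 → (2,11,6)
replace slot 1: 2·(11+6) − 2 = 32 → (32,11,6)

32,11,6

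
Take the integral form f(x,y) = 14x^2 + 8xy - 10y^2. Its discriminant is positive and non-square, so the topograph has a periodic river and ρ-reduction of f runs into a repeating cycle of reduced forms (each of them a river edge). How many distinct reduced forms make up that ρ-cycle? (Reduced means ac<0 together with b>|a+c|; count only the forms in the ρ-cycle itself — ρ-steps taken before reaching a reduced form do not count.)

D = 624, ⌊√D⌋ = 24
river: ρ → (-10,12,12)
river: ρ → (12,12,-10)
river: ρ → (-10,8,14)
river: ρ → (14,20,-4)
river: ρ → (-4,20,14)
river: ρ → (14,8,-10)
ρ-cycle length = 6 (tail of 0 descent steps not counted)

6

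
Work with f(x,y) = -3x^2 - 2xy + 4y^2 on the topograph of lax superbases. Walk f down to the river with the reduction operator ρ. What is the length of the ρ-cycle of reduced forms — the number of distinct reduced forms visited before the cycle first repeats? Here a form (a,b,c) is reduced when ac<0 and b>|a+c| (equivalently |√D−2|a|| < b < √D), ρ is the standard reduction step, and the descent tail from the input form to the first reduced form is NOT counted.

D = 52, ⌊√D⌋ = 7
descent: ρ → (4,2,-3)  [lands on river]
river: ρ → (-3,4,3)
river: ρ → (3,2,-4)
river: ρ → (-4,6,1)
river: ρ → (1,6,-4)
river: ρ → (-4,2,3)
river: ρ → (3,4,-3)
river: ρ → (-3,2,4)
river: ρ → (4,6,-1)
river: ρ → (-1,6,4)
ρ-cycle length = 10 (tail of 1 descent step not counted)

10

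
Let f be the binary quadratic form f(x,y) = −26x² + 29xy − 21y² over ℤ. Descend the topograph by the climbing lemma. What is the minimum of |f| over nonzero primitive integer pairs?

translate: b→23 (≡-29 mod 52), so (26,-29,21)→(26,23,18)
flip: (26,23,18)→(18,-23,26)
translate: b→13 (≡-23 mod 36), so (18,-23,26)→(18,13,21)
reduced (well bottom): (18,13,21) with a≤c, −a<b≤a
well minimum |f| = |-18| = 18 (negative-definite)

18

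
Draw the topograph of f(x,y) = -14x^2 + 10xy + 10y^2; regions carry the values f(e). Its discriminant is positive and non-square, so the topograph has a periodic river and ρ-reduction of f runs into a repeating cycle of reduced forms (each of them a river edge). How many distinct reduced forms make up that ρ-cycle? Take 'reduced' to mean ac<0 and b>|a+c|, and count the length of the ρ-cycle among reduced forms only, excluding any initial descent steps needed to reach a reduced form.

D = 660, ⌊√D⌋ = 25
river: ρ → (10,10,-14)
river: ρ → (-14,18,6)
river: ρ → (6,18,-14)
river: ρ → (-14,10,10)
ρ-cycle length = 4 (tail of 0 descent steps not counted)

4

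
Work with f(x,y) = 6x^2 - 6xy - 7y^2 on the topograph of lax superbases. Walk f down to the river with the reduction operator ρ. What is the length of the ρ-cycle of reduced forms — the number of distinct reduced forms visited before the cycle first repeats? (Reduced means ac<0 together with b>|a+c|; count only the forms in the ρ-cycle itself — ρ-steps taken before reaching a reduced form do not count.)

D = 204, ⌊√D⌋ = 14
descent: ρ → (-7,6,6)  [lands on river]
river: ρ → (6,6,-7)
river: ρ → (-7,8,5)
river: ρ → (5,12,-3)
river: ρ → (-3,12,5)
river: ρ → (5,8,-7)
ρ-cycle length = 6 (tail of 1 descent step not counted)

6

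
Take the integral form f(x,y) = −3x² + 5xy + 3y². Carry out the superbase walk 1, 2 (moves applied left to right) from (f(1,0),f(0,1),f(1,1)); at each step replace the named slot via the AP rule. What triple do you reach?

start (-3,3,5) = (f(1,0),f(0,1),f(1,1))
replace slot 1: 2·(3+5) − (-3) = 19 → (19,3,5)
replace slot 2: 2·(19+5) − 3 = 45 → (19,45,5)

19,45,5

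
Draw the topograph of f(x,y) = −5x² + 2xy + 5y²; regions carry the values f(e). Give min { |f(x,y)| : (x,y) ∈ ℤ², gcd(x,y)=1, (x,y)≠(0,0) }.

river: ρ → (5,8,-2)
river: ρ → (-2,8,5)
river: ρ → (5,2,-5)
river: ρ → (-5,8,2)
river: ρ → (2,8,-5)
river: ρ → (-5,2,5)
closes: descent 0, river 6
min |a| on river = 2

2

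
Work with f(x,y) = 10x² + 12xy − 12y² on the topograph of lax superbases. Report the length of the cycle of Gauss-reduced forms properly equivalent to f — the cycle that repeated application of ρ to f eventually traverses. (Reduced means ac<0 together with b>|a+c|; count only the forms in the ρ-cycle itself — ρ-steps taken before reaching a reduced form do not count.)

D = 624, ⌊√D⌋ = 24
river: ρ → (-12,12,10)
river: ρ → (10,8,-14)
river: ρ → (-14,20,4)
river: ρ → (4,20,-14)
river: ρ → (-14,8,10)
river: ρ → (10,12,-12)
ρ-cycle length = 6 (tail of 0 descent steps not counted)

6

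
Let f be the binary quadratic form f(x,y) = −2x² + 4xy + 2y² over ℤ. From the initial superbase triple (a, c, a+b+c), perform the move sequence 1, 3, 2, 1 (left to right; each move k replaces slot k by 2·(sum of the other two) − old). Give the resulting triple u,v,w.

start (-2,2,4) = (f(1,0),f(0,1),f(1,1))
replace slot 1: 2·(2+4) − (-2) = 14 → (14,2,4)
replace slot 3: 2·(14+2) − 4 = 28 → (14,2,28)
replace slot 2: 2·(14+28) − 2 = 82 → (14,82,28)
replace slot 1: 2·(82+28) − 14 = 206 → (206,82,28)

206,82,28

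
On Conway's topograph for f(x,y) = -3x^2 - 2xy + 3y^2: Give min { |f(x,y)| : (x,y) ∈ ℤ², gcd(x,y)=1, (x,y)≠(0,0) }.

descent: ρ → (3,2,-3)  [lands on river]
river: ρ → (-3,4,2)
river: ρ → (2,4,-3)
river: ρ → (-3,2,3)
river: ρ → (3,4,-2)
river: ρ → (-2,4,3)
closes: descent 1, river 6
min |a| on river = 2

2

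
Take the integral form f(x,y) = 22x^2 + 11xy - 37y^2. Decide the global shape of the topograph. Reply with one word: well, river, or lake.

D = b²−4ac = 11² − 4·22·(-37) = 3377
D > 0 non-square ⇒ indefinite ⇒ periodic river

river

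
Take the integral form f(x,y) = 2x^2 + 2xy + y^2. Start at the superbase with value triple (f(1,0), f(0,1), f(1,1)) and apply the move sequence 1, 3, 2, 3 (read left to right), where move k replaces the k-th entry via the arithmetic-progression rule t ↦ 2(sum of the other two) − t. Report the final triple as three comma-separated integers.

start (2,1,5) = (f(1,0),f(0,1),f(1,1))
replace slot 1: 2·(1+5) − 2 = 10 → (10,1,5)
replace slot 3: 2·(10+1) − 5 = 17 → (10,1,17)
replace slot 2: 2·(10+17) − 1 = 53 → (10,53,17)
replace slot 3: 2·(10+53) − 17 = 109 → (10,53,109)

10,53,109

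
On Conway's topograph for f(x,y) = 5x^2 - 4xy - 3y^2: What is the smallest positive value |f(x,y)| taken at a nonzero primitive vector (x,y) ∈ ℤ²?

descent: ρ → (-3,4,5)  [lands on river]
river: ρ → (5,6,-2)
river: ρ → (-2,6,5)
river: ρ → (5,4,-3)
river: ρ → (-3,8,1)
river: ρ → (1,8,-3)
closes: descent 1, river 6
min |a| on river = 1

1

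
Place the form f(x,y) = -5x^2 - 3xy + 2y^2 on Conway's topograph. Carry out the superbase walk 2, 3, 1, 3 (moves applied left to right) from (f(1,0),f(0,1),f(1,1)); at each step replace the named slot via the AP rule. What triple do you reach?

start (-5,2,-6) = (f(1,0),f(0,1),f(1,1))
replace slot 2: 2·((-5)+(-6)) − 2 = -24 → (-5,-24,-6)
replace slot 3: 2·((-5)+(-24)) − (-6) = -52 → (-5,-24,-52)
replace slot 1: 2·((-24)+(-52)) − (-5) = -147 → (-147,-24,-52)
replace slot 3: 2·((-147)+(-24)) − (-52) = -290 → (-147,-24,-290)

-147,-24,-290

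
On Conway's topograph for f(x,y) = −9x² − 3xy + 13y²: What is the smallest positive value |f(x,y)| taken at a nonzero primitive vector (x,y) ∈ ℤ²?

descent: ρ → (13,3,-9)
descent: ρ → (-9,15,7)  [lands on river]
river: ρ → (7,13,-11)
river: ρ → (-11,9,9)
river: ρ → (9,9,-11)
river: ρ → (-11,13,7)
river: ρ → (7,15,-9)
river: ρ → (-9,21,1)
river: ρ → (1,21,-9)
closes: descent 2, river 8
min |a| on river = 1

1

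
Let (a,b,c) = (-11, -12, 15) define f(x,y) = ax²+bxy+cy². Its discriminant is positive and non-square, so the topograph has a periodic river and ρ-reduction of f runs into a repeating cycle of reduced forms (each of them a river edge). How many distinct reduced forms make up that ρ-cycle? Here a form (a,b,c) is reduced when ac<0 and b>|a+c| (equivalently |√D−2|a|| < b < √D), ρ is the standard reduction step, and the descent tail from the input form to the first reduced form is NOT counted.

D = 804, ⌊√D⌋ = 28
descent: ρ → (15,12,-11)  [lands on river]
river: ρ → (-11,10,16)
river: ρ → (16,22,-5)
river: ρ → (-5,28,1)
river: ρ → (1,28,-5)
river: ρ → (-5,22,16)
river: ρ → (16,10,-11)
river: ρ → (-11,12,15)
river: ρ → (15,18,-8)
river: ρ → (-8,14,19)
river: ρ → (19,24,-3)
river: ρ → (-3,24,19)
river: ρ → (19,14,-8)
river: ρ → (-8,18,15)
ρ-cycle length = 14 (tail of 1 descent step not counted)

14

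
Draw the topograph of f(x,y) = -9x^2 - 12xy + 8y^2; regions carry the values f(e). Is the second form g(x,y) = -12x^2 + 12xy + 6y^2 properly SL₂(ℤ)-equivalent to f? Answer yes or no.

D₁ = 432, D₂ = 432
river cycle of f (length 8): (8, 12, -9), (-9, 6, 11), (11, 16, -4), (-4, 16, 11), (11, 6, -9), (-9, 12, 8), (8, 20, -1), (-1, 20, 8)
river cycle of g (length 2): (6, 12, -12), (-12, 12, 6)
cycles differ ⇒ inequivalent

no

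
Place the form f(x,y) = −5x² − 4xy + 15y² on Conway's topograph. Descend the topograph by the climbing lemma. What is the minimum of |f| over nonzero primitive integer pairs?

descent: ρ → (15,4,-5)
descent: ρ → (-5,16,3)  [lands on river]
river: ρ → (3,14,-10)
river: ρ → (-10,6,7)
river: ρ → (7,8,-9)
river: ρ → (-9,10,6)
river: ρ → (6,14,-5)
closes: descent 2, river 6
min |a| on river = 3

3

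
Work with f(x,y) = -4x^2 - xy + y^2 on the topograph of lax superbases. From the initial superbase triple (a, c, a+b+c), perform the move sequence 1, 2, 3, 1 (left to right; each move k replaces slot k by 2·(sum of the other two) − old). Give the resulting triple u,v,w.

start (-4,1,-4) = (f(1,0),f(0,1),f(1,1))
replace slot 1: 2·(1+(-4)) − (-4) = -2 → (-2,1,-4)
replace slot 2: 2·((-2)+(-4)) − 1 = -13 → (-2,-13,-4)
replace slot 3: 2·((-2)+(-13)) − (-4) = -26 → (-2,-13,-26)
replace slot 1: 2·((-13)+(-26)) − (-2) = -76 → (-76,-13,-26)

-76,-13,-26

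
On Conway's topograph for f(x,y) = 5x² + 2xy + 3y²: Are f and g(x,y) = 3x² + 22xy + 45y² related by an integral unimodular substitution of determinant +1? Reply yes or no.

D₁ = -56, D₂ = -56
f: flip: (5,2,3)→(3,-2,5)
f: reduced (well bottom): (3,-2,5) with a≤c, −a<b≤a
g: translate: b→-2 (≡22 mod 6), so (3,22,45)→(3,-2,5)
g: reduced (well bottom): (3,-2,5) with a≤c, −a<b≤a
reduced forms (3, -2, 5) vs (3, -2, 5) ⇒ equivalent

yes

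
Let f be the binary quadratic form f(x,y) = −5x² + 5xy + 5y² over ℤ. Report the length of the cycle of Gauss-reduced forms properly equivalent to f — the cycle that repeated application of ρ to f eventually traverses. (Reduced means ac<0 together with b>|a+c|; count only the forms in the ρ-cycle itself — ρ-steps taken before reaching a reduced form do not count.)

D = 125, ⌊√D⌋ = 11
river: ρ → (5,5,-5)
river: ρ → (-5,5,5)
ρ-cycle length = 2 (tail of 0 descent steps not counted)

2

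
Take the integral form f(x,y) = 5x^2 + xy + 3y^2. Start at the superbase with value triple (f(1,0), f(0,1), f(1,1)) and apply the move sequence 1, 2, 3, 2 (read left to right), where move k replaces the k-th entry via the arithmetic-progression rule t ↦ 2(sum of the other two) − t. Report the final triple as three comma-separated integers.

start (5,3,9) = (f(1,0),f(0,1),f(1,1))
replace slot 1: 2·(3+9) − 5 = 19 → (19,3,9)
replace slot 2: 2·(19+9) − 3 = 53 → (19,53,9)
replace slot 3: 2·(19+53) − 9 = 135 → (19,53,135)
replace slot 2: 2·(19+135) − 53 = 255 → (19,255,135)

19,255,135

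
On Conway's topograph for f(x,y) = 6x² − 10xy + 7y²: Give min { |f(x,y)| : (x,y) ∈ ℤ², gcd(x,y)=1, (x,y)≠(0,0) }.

translate: b→2 (≡-10 mod 12), so (6,-10,7)→(6,2,3)
flip: (6,2,3)→(3,-2,6)
reduced (well bottom): (3,-2,6) with a≤c, −a<b≤a
well minimum = a = 3

3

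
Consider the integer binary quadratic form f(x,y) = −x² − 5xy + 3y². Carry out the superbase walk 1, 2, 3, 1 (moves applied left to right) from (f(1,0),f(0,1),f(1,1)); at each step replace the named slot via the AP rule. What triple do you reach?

start (-1,3,-3) = (f(1,0),f(0,1),f(1,1))
replace slot 1: 2·(3+(-3)) − (-1) = 1 → (1,3,-3)
replace slot 2: 2·(1+(-3)) − 3 = -7 → (1,-7,-3)
replace slot 3: 2·(1+(-7)) − (-3) = -9 → (1,-7,-9)
replace slot 1: 2·((-7)+(-9)) − 1 = -33 → (-33,-7,-9)

-33,-7,-9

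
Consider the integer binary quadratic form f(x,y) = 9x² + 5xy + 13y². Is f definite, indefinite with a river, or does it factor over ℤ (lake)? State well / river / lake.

D = b²−4ac = 5² − 4·9·13 = -443
D < 0 ⇒ definite ⇒ every region one sign ⇒ single well

well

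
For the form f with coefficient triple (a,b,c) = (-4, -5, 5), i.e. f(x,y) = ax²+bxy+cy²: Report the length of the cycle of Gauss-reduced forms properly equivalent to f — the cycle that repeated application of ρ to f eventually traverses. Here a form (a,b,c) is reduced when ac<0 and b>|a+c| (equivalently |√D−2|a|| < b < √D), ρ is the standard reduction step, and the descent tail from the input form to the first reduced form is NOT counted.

D = 105, ⌊√D⌋ = 10
descent: ρ → (5,5,-4)  [lands on river]
river: ρ → (-4,3,6)
river: ρ → (6,9,-1)
river: ρ → (-1,9,6)
river: ρ → (6,3,-4)
river: ρ → (-4,5,5)
ρ-cycle length = 6 (tail of 1 descent step not counted)

6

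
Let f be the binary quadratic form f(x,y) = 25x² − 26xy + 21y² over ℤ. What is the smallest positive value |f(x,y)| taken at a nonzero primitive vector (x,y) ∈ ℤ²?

translate: b→24 (≡-26 mod 50), so (25,-26,21)→(25,24,20)
flip: (25,24,20)→(20,-24,25)
translate: b→16 (≡-24 mod 40), so (20,-24,25)→(20,16,21)
reduced (well bottom): (20,16,21) with a≤c, −a<b≤a
well minimum = a = 20

20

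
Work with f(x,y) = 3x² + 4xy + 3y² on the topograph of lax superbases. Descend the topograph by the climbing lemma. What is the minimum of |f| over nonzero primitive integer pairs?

translate: b→-2 (≡4 mod 6), so (3,4,3)→(3,-2,2)
flip: (3,-2,2)→(2,2,3)
reduced (well bottom): (2,2,3) with a≤c, −a<b≤a
well minimum = a = 2

2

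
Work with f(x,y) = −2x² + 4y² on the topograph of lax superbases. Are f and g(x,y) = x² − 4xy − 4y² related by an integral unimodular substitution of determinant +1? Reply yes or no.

D₁ = 32, D₂ = 32
river cycle of f (length 2): (-2, 4, 2), (2, 4, -2)
river cycle of g (length 2): (-4, 4, 1), (1, 4, -4)
cycles differ ⇒ inequivalent

no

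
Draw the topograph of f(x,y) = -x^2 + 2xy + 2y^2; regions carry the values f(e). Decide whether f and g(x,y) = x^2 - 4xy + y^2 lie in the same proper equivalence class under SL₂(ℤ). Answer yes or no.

D₁ = 12, D₂ = 12
river cycle of f (length 2): (2, 2, -1), (-1, 2, 2)
river cycle of g (length 2): (1, 2, -2), (-2, 2, 1)
cycles differ ⇒ inequivalent

no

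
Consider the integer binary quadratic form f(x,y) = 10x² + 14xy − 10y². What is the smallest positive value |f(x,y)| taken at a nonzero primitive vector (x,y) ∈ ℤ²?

river: ρ → (-10,6,14)
river: ρ → (14,22,-2)
river: ρ → (-2,22,14)
river: ρ → (14,6,-10)
river: ρ → (-10,14,10)
river: ρ → (10,6,-14)
river: ρ → (-14,22,2)
river: ρ → (2,22,-14)
river: ρ → (-14,6,10)
river: ρ → (10,14,-10)
closes: descent 0, river 10
min |a| on river = 2

2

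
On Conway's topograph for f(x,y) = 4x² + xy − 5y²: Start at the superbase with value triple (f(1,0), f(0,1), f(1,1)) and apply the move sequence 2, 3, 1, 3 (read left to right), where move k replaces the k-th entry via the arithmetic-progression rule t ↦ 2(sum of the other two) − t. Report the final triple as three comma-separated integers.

start (4,-5,0) = (f(1,0),f(0,1),f(1,1))
replace slot 2: 2·(4+0) − (-5) = 13 → (4,13,0)
replace slot 3: 2·(4+13) − 0 = 34 → (4,13,34)
replace slot 1: 2·(13+34) − 4 = 90 → (90,13,34)
replace slot 3: 2·(90+13) − 34 = 172 → (90,13,172)

90,13,172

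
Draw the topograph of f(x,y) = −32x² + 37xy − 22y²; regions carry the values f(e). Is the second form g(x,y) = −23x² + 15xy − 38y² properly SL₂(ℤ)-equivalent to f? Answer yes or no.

D₁ = -1447, D₂ = -3271
discriminants differ ⇒ not SL₂(ℤ)-equivalent

no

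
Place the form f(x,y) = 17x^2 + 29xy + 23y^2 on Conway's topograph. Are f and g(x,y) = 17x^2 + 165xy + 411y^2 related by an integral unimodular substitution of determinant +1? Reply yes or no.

D₁ = -723, D₂ = -723
f: translate: b→-5 (≡29 mod 34), so (17,29,23)→(17,-5,11)
f: flip: (17,-5,11)→(11,5,17)
f: reduced (well bottom): (11,5,17) with a≤c, −a<b≤a
g: translate: b→-5 (≡165 mod 34), so (17,165,411)→(17,-5,11)
g: flip: (17,-5,11)→(11,5,17)
g: reduced (well bottom): (11,5,17) with a≤c, −a<b≤a
reduced forms (11, 5, 17) vs (11, 5, 17) ⇒ equivalent

yes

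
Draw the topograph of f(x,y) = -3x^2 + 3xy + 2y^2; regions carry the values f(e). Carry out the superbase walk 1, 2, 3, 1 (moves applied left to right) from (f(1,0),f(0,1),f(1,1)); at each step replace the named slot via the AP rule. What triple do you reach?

start (-3,2,2) = (f(1,0),f(0,1),f(1,1))
replace slot 1: 2·(2+2) − (-3) = 11 → (11,2,2)
replace slot 2: 2·(11+2) − 2 = 24 → (11,24,2)
replace slot 3: 2·(11+24) − 2 = 68 → (11,24,68)
replace slot 1: 2·(24+68) − 11 = 173 → (173,24,68)

173,24,68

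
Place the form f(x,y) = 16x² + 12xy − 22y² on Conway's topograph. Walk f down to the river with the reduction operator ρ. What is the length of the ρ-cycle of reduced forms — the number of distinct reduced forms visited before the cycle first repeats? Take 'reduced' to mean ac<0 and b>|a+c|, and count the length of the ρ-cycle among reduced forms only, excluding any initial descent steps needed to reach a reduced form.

D = 1552, ⌊√D⌋ = 39
river: ρ → (-22,32,6)
river: ρ → (6,28,-32)
river: ρ → (-32,36,2)
river: ρ → (2,36,-32)
river: ρ → (-32,28,6)
river: ρ → (6,32,-22)
river: ρ → (-22,12,16)
river: ρ → (16,20,-18)
river: ρ → (-18,16,18)
river: ρ → (18,20,-16)
river: ρ → (-16,12,22)
river: ρ → (22,32,-6)
river: ρ → (-6,28,32)
river: ρ → (32,36,-2)
river: ρ → (-2,36,32)
river: ρ → (32,28,-6)
river: ρ → (-6,32,22)
river: ρ → (22,12,-16)
river: ρ → (-16,20,18)
river: ρ → (18,16,-18)
river: ρ → (-18,20,16)
river: ρ → (16,12,-22)
ρ-cycle length = 22 (tail of 0 descent steps not counted)

22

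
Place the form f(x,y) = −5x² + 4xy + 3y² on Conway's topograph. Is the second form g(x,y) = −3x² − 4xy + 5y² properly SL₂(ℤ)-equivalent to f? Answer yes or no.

D₁ = 76, D₂ = 76
river cycle of f (length 6): (3, 8, -1), (-1, 8, 3), (3, 4, -5), (-5, 6, 2), (2, 6, -5), (-5, 4, 3)
river cycle of g (length 6): (5, 4, -3), (-3, 8, 1), (1, 8, -3), (-3, 4, 5), (5, 6, -2), (-2, 6, 5)
cycles differ ⇒ inequivalent

no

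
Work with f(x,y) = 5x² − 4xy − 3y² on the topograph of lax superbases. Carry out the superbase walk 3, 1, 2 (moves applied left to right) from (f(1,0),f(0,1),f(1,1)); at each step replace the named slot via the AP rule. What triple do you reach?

start (5,-3,-2) = (f(1,0),f(0,1),f(1,1))
replace slot 3: 2·(5+(-3)) − (-2) = 6 → (5,-3,6)
replace slot 1: 2·((-3)+6) − 5 = 1 → (1,-3,6)
replace slot 2: 2·(1+6) − (-3) = 17 → (1,17,6)

1,17,6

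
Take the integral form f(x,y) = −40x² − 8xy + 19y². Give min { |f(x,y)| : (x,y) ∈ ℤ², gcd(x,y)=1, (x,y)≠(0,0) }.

descent: ρ → (19,46,-13)  [lands on river]
river: ρ → (-13,32,40)
river: ρ → (40,48,-5)
river: ρ → (-5,52,20)
river: ρ → (20,28,-29)
river: ρ → (-29,30,19)
closes: descent 1, river 6
min |a| on river = 5

5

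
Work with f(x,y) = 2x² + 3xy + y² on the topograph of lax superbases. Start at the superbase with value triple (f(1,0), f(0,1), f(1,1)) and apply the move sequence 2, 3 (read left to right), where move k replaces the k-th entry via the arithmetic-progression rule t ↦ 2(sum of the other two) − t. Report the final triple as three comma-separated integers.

start (2,1,6) = (f(1,0),f(0,1),f(1,1))
replace slot 2: 2·(2+6) − 1 = 15 → (2,15,6)
replace slot 3: 2·(2+15) − 6 = 28 → (2,15,28)

2,15,28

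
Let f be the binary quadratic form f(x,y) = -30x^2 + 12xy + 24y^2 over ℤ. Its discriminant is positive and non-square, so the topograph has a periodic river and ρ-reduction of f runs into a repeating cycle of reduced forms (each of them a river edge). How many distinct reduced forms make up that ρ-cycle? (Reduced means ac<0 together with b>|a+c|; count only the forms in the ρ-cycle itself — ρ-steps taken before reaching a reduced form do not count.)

D = 3024, ⌊√D⌋ = 54
river: ρ → (24,36,-18)
river: ρ → (-18,36,24)
river: ρ → (24,12,-30)
river: ρ → (-30,48,6)
river: ρ → (6,48,-30)
river: ρ → (-30,12,24)
ρ-cycle length = 6 (tail of 0 descent steps not counted)

6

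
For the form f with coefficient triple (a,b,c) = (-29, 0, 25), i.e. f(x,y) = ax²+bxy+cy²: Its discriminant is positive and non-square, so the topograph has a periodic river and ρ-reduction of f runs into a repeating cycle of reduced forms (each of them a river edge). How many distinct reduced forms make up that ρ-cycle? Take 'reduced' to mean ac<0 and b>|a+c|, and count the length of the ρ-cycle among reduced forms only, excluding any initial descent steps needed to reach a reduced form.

D = 2900, ⌊√D⌋ = 53
descent: ρ → (25,50,-4)  [lands on river]
river: ρ → (-4,46,49)
river: ρ → (49,52,-1)
river: ρ → (-1,52,49)
river: ρ → (49,46,-4)
river: ρ → (-4,50,25)
ρ-cycle length = 6 (tail of 1 descent step not counted)

6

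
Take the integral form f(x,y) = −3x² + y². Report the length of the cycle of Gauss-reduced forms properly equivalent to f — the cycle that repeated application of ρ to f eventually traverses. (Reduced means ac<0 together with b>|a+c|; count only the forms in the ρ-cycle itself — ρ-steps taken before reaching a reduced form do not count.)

D = 12, ⌊√D⌋ = 3
descent: ρ → (1,2,-2)  [lands on river]
river: ρ → (-2,2,1)
ρ-cycle length = 2 (tail of 1 descent step not counted)

2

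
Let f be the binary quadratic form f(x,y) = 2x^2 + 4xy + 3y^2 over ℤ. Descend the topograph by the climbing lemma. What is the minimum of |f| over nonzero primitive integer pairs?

translate: b→0 (≡4 mod 4), so (2,4,3)→(2,0,1)
flip: (2,0,1)→(1,0,2)
reduced (well bottom): (1,0,2) with a≤c, −a<b≤a
well minimum = a = 1

1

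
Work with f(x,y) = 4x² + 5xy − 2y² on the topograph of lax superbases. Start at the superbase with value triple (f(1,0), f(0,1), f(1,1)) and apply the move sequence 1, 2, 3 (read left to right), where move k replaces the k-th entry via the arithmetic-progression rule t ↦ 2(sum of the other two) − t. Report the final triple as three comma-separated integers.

start (4,-2,7) = (f(1,0),f(0,1),f(1,1))
replace slot 1: 2·((-2)+7) − 4 = 6 → (6,-2,7)
replace slot 2: 2·(6+7) − (-2) = 28 → (6,28,7)
replace slot 3: 2·(6+28) − 7 = 61 → (6,28,61)

6,28,61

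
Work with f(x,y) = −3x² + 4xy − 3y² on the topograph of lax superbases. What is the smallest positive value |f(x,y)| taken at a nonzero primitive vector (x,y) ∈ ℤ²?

translate: b→2 (≡-4 mod 6), so (3,-4,3)→(3,2,2)
flip: (3,2,2)→(2,-2,3)
translate: b→2 (≡-2 mod 4), so (2,-2,3)→(2,2,3)
reduced (well bottom): (2,2,3) with a≤c, −a<b≤a
well minimum |f| = |-2| = 2 (negative-definite)

2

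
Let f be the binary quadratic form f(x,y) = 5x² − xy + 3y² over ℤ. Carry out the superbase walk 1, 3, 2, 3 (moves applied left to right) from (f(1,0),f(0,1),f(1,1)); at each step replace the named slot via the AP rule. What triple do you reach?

start (5,3,7) = (f(1,0),f(0,1),f(1,1))
replace slot 1: 2·(3+7) − 5 = 15 → (15,3,7)
replace slot 3: 2·(15+3) − 7 = 29 → (15,3,29)
replace slot 2: 2·(15+29) − 3 = 85 → (15,85,29)
replace slot 3: 2·(15+85) − 29 = 171 → (15,85,171)

15,85,171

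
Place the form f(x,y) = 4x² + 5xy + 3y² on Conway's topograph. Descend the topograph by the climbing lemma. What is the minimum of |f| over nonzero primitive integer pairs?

translate: b→-3 (≡5 mod 8), so (4,5,3)→(4,-3,2)
flip: (4,-3,2)→(2,3,4)
translate: b→-1 (≡3 mod 4), so (2,3,4)→(2,-1,3)
reduced (well bottom): (2,-1,3) with a≤c, −a<b≤a
well minimum = a = 2

2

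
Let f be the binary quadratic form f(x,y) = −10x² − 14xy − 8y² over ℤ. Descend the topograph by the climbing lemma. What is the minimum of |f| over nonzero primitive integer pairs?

translate: b→-6 (≡14 mod 20), so (10,14,8)→(10,-6,4)
flip: (10,-6,4)→(4,6,10)
translate: b→-2 (≡6 mod 8), so (4,6,10)→(4,-2,8)
reduced (well bottom): (4,-2,8) with a≤c, −a<b≤a
well minimum |f| = |-4| = 4 (negative-definite)

4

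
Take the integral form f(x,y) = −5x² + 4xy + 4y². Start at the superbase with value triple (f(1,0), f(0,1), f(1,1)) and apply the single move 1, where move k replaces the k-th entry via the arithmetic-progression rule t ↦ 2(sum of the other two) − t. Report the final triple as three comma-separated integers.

start (-5,4,3) = (f(1,0),f(0,1),f(1,1))
replace slot 1: 2·(4+3) − (-5) = 19 → (19,4,3)

19,4,3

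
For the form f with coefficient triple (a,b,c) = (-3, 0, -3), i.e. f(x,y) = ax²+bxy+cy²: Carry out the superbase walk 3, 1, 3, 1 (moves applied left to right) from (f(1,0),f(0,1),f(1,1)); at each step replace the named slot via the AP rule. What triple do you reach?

start (-3,-3,-6) = (f(1,0),f(0,1),f(1,1))
replace slot 3: 2·((-3)+(-3)) − (-6) = -6 → (-3,-3,-6)
replace slot 1: 2·((-3)+(-6)) − (-3) = -15 → (-15,-3,-6)
replace slot 3: 2·((-15)+(-3)) − (-6) = -30 → (-15,-3,-30)
replace slot 1: 2·((-3)+(-30)) − (-15) = -51 → (-51,-3,-30)

-51,-3,-30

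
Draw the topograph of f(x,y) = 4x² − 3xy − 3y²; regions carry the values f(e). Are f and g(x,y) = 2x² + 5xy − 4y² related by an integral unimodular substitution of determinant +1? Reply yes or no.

D₁ = 57, D₂ = 57
river cycle of f (length 6): (-3, 3, 4), (4, 5, -2), (-2, 7, 1), (1, 7, -2), (-2, 5, 4), (4, 3, -3)
river cycle of g (length 6): (-4, 3, 3), (3, 3, -4), (-4, 5, 2), (2, 7, -1), (-1, 7, 2), (2, 5, -4)
cycles differ ⇒ inequivalent

no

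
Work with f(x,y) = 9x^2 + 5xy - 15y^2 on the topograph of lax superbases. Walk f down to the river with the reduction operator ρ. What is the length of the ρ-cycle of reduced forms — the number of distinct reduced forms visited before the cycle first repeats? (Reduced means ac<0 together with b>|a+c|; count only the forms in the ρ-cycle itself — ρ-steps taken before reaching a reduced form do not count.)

D = 565, ⌊√D⌋ = 23
descent: ρ → (-15,-5,9)
descent: ρ → (9,23,-1)  [lands on river]
river: ρ → (-1,23,9)
river: ρ → (9,13,-11)
river: ρ → (-11,9,11)
river: ρ → (11,13,-9)
river: ρ → (-9,23,1)
river: ρ → (1,23,-9)
river: ρ → (-9,13,11)
river: ρ → (11,9,-11)
river: ρ → (-11,13,9)
ρ-cycle length = 10 (tail of 2 descent steps not counted)

10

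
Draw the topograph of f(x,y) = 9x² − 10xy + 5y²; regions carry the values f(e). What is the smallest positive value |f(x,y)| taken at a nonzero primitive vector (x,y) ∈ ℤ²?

translate: b→8 (≡-10 mod 18), so (9,-10,5)→(9,8,4)
flip: (9,8,4)→(4,-8,9)
translate: b→0 (≡-8 mod 8), so (4,-8,9)→(4,0,5)
reduced (well bottom): (4,0,5) with a≤c, −a<b≤a
well minimum = a = 4

4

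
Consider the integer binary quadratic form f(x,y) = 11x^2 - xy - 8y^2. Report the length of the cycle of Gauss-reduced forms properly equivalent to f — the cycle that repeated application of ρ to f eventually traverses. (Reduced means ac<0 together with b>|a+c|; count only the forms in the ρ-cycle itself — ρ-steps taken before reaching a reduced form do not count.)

D = 353, ⌊√D⌋ = 18
descent: ρ → (-8,17,2)  [lands on river]
river: ρ → (2,15,-16)
river: ρ → (-16,17,1)
river: ρ → (1,17,-16)
river: ρ → (-16,15,2)
river: ρ → (2,17,-8)
river: ρ → (-8,15,4)
river: ρ → (4,17,-4)
river: ρ → (-4,15,8)
river: ρ → (8,17,-2)
river: ρ → (-2,15,16)
river: ρ → (16,17,-1)
river: ρ → (-1,17,16)
river: ρ → (16,15,-2)
river: ρ → (-2,17,8)
river: ρ → (8,15,-4)
river: ρ → (-4,17,4)
river: ρ → (4,15,-8)
ρ-cycle length = 18 (tail of 1 descent step not counted)

18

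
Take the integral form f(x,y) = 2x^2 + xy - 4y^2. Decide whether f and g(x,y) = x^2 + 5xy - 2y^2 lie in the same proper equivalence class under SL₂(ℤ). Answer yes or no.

D₁ = 33, D₂ = 33
river cycle of f (length 4): (2, 5, -1), (-1, 5, 2), (2, 3, -3), (-3, 3, 2)
river cycle of g (length 4): (-2, 3, 3), (3, 3, -2), (-2, 5, 1), (1, 5, -2)
cycles differ ⇒ inequivalent

no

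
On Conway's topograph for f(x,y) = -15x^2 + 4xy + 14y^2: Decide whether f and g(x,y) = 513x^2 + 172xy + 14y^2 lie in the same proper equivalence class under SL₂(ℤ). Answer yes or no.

D₁ = 856, D₂ = 856
river cycle of f (length 26): (14, 24, -5), (-5, 26, 9), (9, 28, -2), (-2, 28, 9), (9, 26, -5), (-5, 24, 14), (14, 4, -15), (-15, 26, 3), (3, 28, -6), (-6, 20, 19), … (16 more)
river cycle of g (length 26): (14, 24, -5), (-5, 26, 9), (9, 28, -2), (-2, 28, 9), (9, 26, -5), (-5, 24, 14), (14, 4, -15), (-15, 26, 3), (3, 28, -6), (-6, 20, 19), … (16 more)
cycles coincide ⇒ equivalent

yes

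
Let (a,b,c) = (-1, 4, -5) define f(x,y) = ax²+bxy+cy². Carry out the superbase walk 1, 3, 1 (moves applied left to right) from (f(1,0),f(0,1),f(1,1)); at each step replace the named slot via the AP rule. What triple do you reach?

start (-1,-5,-2) = (f(1,0),f(0,1),f(1,1))
replace slot 1: 2·((-5)+(-2)) − (-1) = -13 → (-13,-5,-2)
replace slot 3: 2·((-13)+(-5)) − (-2) = -34 → (-13,-5,-34)
replace slot 1: 2·((-5)+(-34)) − (-13) = -65 → (-65,-5,-34)

-65,-5,-34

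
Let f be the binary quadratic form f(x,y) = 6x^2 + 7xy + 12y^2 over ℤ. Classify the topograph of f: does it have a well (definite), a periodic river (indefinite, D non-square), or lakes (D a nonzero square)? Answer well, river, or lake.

D = b²−4ac = 7² − 4·6·12 = -239
D < 0 ⇒ definite ⇒ every region one sign ⇒ single well

well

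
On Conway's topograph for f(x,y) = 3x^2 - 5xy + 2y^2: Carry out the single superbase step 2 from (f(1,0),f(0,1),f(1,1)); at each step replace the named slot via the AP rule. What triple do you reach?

start (3,2,0) = (f(1,0),f(0,1),f(1,1))
replace slot 2: 2·(3+0) − 2 = 4 → (3,4,0)

3,4,0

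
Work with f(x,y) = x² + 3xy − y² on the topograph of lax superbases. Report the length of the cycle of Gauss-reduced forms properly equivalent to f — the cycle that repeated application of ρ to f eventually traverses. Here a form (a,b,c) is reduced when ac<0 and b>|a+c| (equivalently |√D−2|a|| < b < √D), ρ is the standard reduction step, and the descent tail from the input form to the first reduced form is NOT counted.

D = 13, ⌊√D⌋ = 3
river: ρ → (-1,3,1)
river: ρ → (1,3,-1)
ρ-cycle length = 2 (tail of 0 descent steps not counted)

2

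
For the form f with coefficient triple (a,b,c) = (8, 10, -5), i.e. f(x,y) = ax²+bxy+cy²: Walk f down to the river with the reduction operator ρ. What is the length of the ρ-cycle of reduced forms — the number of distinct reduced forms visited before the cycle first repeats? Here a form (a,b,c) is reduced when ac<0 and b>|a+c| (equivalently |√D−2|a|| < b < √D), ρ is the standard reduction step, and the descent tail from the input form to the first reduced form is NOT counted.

D = 260, ⌊√D⌋ = 16
river: ρ → (-5,10,8)
river: ρ → (8,6,-7)
river: ρ → (-7,8,7)
river: ρ → (7,6,-8)
river: ρ → (-8,10,5)
river: ρ → (5,10,-8)
river: ρ → (-8,6,7)
river: ρ → (7,8,-7)
river: ρ → (-7,6,8)
river: ρ → (8,10,-5)
ρ-cycle length = 10 (tail of 0 descent steps not counted)

10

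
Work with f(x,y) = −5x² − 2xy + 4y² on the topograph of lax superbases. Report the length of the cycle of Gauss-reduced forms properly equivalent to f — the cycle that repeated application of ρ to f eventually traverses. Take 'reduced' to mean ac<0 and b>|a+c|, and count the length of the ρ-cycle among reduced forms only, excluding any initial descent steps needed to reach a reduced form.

D = 84, ⌊√D⌋ = 9
descent: ρ → (4,2,-5)  [lands on river]
river: ρ → (-5,8,1)
river: ρ → (1,8,-5)
river: ρ → (-5,2,4)
river: ρ → (4,6,-3)
river: ρ → (-3,6,4)
ρ-cycle length = 6 (tail of 1 descent step not counted)

6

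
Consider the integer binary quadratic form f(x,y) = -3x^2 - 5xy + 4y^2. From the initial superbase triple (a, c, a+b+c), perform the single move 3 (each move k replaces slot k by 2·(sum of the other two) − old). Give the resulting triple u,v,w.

start (-3,4,-4) = (f(1,0),f(0,1),f(1,1))
replace slot 3: 2·((-3)+4) − (-4) = 6 → (-3,4,6)

-3,4,6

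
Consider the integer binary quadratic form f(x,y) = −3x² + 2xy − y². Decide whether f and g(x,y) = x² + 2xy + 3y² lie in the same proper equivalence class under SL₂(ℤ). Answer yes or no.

D₁ = -8, D₂ = -8
f is negative-definite; reduce −f:
−f: flip: (3,-2,1)→(1,2,3)
−f: translate: b→0 (≡2 mod 2), so (1,2,3)→(1,0,2)
−f: reduced (well bottom): (1,0,2) with a≤c, −a<b≤a
flip sign back: reduced form of f is (-1,0,-2)
g: translate: b→0 (≡2 mod 2), so (1,2,3)→(1,0,2)
g: reduced (well bottom): (1,0,2) with a≤c, −a<b≤a
reduced forms (-1, 0, -2) vs (1, 0, 2) ⇒ inequivalent

no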